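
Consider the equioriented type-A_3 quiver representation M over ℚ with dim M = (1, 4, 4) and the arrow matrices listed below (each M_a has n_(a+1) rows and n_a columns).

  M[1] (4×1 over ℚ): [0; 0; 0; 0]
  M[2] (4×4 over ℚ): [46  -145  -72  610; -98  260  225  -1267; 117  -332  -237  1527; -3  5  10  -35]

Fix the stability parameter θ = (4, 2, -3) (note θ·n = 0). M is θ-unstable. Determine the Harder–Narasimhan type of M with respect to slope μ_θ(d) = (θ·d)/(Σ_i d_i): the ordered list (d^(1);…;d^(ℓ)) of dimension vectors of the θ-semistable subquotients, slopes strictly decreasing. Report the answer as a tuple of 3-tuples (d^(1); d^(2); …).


Interval decomposition of M: I[1,1], I[2,3]^4.
HN type (ℓ=2): μ^(1)=4; μ^(2)=-1/2

((1, 0, 0); (0, 4, 4))


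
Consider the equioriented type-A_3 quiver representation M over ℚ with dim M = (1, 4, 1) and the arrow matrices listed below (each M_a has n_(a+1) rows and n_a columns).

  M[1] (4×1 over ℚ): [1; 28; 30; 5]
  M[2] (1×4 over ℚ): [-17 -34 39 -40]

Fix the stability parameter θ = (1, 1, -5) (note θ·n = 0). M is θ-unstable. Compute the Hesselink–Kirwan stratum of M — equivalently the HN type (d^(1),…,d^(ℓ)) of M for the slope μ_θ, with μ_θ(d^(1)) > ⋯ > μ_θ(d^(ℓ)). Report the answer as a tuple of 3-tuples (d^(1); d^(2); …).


Barcode: M ≅ I[1,3], I[2,2]^3. HN layers by μ_θ (2 steps, strictly decreasing):
  μ^(1)=1; μ^(2)=-1

((0, 3, 0); (1, 1, 1))


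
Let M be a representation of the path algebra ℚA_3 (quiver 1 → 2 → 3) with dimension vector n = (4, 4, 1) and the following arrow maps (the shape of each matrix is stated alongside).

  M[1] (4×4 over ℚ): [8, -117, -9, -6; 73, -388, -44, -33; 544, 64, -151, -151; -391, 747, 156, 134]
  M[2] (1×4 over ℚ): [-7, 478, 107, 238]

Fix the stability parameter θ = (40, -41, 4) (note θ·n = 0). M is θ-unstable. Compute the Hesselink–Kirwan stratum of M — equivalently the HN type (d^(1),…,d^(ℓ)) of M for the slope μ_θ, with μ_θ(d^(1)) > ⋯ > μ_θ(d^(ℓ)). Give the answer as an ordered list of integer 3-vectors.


Barcode: M ≅ I[1,1], I[1,2]^2, I[1,3], I[2,2]. HN layers by μ_θ (4 steps, strictly decreasing):
  μ^(1)=40; μ^(2)=4; μ^(3)=-1/2; μ^(4)=-41

((1, 0, 0); (0, 0, 1); (3, 3, 0); (0, 1, 0))


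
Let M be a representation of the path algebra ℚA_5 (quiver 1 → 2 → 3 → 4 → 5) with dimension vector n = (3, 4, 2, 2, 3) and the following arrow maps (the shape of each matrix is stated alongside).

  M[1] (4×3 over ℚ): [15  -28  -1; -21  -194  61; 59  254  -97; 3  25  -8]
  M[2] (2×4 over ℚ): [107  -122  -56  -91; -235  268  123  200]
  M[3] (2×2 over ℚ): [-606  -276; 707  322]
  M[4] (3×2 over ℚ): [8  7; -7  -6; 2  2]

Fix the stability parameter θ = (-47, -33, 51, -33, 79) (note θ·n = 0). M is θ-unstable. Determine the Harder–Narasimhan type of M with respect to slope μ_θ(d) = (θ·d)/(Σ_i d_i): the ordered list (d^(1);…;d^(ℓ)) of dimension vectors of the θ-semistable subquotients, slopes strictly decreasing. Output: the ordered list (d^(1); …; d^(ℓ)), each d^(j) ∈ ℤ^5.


Barcode: M ≅ I[1,2], I[1,3], I[1,5], I[2,2], I[4,5], I[5,5]. HN layers by μ_θ (5 steps, strictly decreasing):
  μ^(1)=79; μ^(2)=51; μ^(3)=9; μ^(4)=-33; μ^(5)=-47

((0, 0, 0, 0, 3); (0, 0, 1, 0, 0); (0, 0, 1, 1, 0); (0, 4, 0, 1, 0); (3, 0, 0, 0, 0))


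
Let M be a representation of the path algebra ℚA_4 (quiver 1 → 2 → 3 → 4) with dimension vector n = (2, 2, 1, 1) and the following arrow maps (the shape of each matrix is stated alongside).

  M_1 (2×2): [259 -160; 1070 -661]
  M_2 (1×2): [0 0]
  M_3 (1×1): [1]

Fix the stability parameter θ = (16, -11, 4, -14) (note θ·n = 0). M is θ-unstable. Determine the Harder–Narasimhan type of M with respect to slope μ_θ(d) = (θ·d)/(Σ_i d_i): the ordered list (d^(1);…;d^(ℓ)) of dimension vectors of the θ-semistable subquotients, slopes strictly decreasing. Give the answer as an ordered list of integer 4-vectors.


Barcode: M ≅ I[1,2]^2, I[3,4]. HN layers by μ_θ (2 steps, strictly decreasing):
  μ^(1)=5/2; μ^(2)=-5

((2, 2, 0, 0); (0, 0, 1, 1))


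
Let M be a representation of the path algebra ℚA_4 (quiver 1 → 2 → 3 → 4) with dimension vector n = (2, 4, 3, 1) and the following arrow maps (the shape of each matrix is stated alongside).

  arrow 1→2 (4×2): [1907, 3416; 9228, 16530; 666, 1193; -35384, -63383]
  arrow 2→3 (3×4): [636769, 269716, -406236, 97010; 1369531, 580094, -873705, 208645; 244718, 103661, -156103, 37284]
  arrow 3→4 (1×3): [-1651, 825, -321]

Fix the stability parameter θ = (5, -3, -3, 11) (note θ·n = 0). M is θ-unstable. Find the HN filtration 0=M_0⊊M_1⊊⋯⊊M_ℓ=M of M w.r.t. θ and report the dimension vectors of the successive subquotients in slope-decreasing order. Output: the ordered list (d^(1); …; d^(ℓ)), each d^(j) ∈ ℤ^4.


Via rank(M_{q-1}∘⋯∘M_p): M ≅ I[1,3], I[1,4], I[2,2], I[2,3].
μ_θ-semistable layers: μ^(1)=11; μ^(2)=-1/3; μ^(3)=-3

((0, 0, 0, 1); (2, 2, 2, 0); (0, 2, 1, 0))


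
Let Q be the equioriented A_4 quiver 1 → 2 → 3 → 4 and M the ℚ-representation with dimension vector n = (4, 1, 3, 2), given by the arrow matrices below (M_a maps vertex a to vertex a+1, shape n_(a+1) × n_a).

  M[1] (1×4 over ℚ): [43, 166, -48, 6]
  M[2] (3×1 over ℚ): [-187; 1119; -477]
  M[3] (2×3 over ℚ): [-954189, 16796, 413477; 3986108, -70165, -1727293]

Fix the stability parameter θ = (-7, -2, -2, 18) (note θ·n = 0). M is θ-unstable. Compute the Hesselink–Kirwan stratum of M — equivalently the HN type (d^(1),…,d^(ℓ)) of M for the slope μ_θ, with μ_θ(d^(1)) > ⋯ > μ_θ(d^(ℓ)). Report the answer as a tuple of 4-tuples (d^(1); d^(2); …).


Interval decomposition of M: I[1,1]^3, I[1,4], I[3,3], I[3,4].
HN type (ℓ=3): μ^(1)=18; μ^(2)=-2; μ^(3)=-7

((0, 0, 0, 2); (0, 1, 3, 0); (4, 0, 0, 0))


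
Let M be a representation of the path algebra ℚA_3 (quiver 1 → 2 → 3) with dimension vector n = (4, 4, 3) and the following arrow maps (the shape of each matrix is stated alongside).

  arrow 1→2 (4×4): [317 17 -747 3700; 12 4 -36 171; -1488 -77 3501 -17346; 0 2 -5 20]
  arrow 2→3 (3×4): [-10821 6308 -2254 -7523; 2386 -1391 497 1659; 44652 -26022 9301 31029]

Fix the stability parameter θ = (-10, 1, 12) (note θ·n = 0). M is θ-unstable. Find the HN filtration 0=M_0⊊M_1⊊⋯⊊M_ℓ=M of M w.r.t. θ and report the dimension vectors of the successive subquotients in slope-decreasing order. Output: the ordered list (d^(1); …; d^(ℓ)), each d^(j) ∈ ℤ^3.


Barcode: M ≅ I[1,2], I[1,3]^3. HN layers by μ_θ (3 steps, strictly decreasing):
  μ^(1)=12; μ^(2)=1; μ^(3)=-10

((0, 0, 3); (0, 4, 0); (4, 0, 0))


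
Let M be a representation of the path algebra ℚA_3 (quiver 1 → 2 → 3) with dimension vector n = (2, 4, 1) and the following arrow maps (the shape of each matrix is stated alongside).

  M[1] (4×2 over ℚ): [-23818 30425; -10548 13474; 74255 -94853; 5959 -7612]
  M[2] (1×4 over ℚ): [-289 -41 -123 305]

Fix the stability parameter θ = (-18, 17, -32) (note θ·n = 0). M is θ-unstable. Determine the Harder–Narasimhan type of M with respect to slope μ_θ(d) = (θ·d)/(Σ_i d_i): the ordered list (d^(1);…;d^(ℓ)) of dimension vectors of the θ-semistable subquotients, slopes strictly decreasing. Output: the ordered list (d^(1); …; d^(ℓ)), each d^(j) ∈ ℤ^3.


Interval decomposition of M: I[1,2]^2, I[2,2], I[2,3].
HN type (ℓ=3): μ^(1)=17; μ^(2)=-15/2; μ^(3)=-18

((0, 3, 0); (0, 1, 1); (2, 0, 0))


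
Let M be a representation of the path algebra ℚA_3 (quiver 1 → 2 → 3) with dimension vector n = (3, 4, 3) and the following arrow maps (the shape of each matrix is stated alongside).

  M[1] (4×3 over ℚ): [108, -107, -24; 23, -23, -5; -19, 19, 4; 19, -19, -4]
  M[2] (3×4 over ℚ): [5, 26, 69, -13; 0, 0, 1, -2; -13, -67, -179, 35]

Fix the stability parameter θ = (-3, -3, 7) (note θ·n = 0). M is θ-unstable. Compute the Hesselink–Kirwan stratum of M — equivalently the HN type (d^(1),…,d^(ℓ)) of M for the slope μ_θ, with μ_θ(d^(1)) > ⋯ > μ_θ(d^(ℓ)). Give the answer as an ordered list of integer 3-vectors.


Via rank(M_{q-1}∘⋯∘M_p): M ≅ I[1,3]^3, I[2,2].
μ_θ-semistable layers: μ^(1)=7; μ^(2)=-3

((0, 0, 3); (3, 4, 0))


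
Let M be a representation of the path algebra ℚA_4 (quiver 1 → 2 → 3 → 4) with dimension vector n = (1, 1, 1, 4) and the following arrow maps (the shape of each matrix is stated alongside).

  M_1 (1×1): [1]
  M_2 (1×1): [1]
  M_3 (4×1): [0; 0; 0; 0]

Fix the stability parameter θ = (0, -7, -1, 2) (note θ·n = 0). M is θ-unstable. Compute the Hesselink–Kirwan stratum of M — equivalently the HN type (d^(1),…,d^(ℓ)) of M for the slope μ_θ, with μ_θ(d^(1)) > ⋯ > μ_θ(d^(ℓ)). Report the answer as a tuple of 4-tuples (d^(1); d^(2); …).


Interval decomposition of M: I[1,3], I[4,4]^4.
HN type (ℓ=3): μ^(1)=2; μ^(2)=-1; μ^(3)=-7/2

((0, 0, 0, 4); (0, 0, 1, 0); (1, 1, 0, 0))


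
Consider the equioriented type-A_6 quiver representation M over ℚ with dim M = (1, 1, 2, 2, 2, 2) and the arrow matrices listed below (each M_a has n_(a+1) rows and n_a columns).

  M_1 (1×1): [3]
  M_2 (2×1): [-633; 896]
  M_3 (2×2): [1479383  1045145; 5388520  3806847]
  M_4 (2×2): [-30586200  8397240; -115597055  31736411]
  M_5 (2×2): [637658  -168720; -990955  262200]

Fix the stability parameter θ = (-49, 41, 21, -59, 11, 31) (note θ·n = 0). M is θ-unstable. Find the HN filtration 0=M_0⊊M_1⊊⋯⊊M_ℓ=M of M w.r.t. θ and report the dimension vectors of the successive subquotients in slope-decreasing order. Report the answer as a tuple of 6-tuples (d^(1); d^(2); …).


Via rank(M_{q-1}∘⋯∘M_p): M ≅ I[1,5], I[3,4], I[5,6], I[6,6].
μ_θ-semistable layers: μ^(1)=31; μ^(2)=11; μ^(3)=1; μ^(4)=-19; μ^(5)=-49

((0, 0, 0, 0, 0, 2); (0, 0, 0, 0, 2, 0); (0, 1, 1, 1, 0, 0); (0, 0, 1, 1, 0, 0); (1, 0, 0, 0, 0, 0))


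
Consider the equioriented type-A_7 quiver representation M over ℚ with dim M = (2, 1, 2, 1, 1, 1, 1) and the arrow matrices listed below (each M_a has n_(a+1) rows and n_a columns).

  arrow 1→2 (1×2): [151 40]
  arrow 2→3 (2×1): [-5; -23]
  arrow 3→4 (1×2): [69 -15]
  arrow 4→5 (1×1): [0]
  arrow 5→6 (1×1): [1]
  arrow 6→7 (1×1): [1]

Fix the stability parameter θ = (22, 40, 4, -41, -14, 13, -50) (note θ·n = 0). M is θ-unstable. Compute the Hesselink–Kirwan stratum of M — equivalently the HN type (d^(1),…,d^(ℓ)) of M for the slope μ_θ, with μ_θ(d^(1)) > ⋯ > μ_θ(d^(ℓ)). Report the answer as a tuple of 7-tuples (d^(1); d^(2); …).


Barcode: M ≅ I[1,1], I[1,3], I[3,4], I[5,7]. HN layers by μ_θ (3 steps, strictly decreasing):
  μ^(1)=22; μ^(2)=-17; μ^(3)=-37/2

((2, 1, 1, 0, 0, 0, 0); (0, 0, 0, 0, 1, 1, 1); (0, 0, 1, 1, 0, 0, 0))


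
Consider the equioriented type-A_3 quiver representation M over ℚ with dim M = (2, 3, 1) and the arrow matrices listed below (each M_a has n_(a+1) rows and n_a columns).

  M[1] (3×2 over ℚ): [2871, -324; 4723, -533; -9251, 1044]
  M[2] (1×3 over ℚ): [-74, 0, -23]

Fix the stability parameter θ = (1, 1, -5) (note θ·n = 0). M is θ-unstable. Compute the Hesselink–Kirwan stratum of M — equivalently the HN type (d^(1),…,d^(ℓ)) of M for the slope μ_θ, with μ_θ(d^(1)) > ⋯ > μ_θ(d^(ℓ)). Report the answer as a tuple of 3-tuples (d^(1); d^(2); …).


Via rank(M_{q-1}∘⋯∘M_p): M ≅ I[1,2], I[1,3], I[2,2].
μ_θ-semistable layers: μ^(1)=1; μ^(2)=-1

((1, 2, 0); (1, 1, 1))


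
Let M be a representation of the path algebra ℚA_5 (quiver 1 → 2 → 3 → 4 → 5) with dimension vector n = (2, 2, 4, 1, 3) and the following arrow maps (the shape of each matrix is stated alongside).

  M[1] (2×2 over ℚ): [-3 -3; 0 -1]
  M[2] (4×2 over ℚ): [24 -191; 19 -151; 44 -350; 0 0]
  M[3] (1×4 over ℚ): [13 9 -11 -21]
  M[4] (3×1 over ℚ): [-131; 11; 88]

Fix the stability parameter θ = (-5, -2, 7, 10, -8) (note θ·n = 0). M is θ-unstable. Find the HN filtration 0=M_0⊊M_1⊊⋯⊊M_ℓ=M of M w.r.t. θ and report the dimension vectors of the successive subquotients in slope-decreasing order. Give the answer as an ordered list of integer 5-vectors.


Barcode: M ≅ I[1,3], I[1,5], I[3,3]^2, I[5,5]^2. HN layers by μ_θ (5 steps, strictly decreasing):
  μ^(1)=7; μ^(2)=3; μ^(3)=-2; μ^(4)=-5; μ^(5)=-8

((0, 0, 3, 0, 0); (0, 0, 1, 1, 1); (0, 2, 0, 0, 0); (2, 0, 0, 0, 0); (0, 0, 0, 0, 2))


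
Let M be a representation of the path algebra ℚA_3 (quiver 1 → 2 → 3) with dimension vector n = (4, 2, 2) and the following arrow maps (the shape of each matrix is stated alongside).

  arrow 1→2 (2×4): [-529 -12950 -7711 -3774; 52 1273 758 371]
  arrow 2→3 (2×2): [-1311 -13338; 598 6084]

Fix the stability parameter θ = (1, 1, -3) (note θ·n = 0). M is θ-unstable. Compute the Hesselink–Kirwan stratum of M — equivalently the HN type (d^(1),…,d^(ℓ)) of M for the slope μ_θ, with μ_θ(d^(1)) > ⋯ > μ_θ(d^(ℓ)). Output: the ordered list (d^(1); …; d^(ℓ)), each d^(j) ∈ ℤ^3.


Barcode: M ≅ I[1,1]^2, I[1,2], I[1,3], I[3,3]. HN layers by μ_θ (3 steps, strictly decreasing):
  μ^(1)=1; μ^(2)=-1/3; μ^(3)=-3

((3, 1, 0); (1, 1, 1); (0, 0, 1))


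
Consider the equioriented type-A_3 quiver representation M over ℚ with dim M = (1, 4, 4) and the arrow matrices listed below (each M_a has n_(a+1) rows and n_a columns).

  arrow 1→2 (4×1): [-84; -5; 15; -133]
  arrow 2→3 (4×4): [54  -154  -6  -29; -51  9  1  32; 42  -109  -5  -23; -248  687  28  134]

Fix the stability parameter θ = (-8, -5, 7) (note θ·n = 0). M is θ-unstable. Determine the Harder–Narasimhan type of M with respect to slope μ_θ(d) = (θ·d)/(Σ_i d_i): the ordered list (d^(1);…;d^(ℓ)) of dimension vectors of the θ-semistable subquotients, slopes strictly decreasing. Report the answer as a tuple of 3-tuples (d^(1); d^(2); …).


Barcode: M ≅ I[1,3], I[2,3]^3. HN layers by μ_θ (3 steps, strictly decreasing):
  μ^(1)=7; μ^(2)=-5; μ^(3)=-8

((0, 0, 4); (0, 4, 0); (1, 0, 0))


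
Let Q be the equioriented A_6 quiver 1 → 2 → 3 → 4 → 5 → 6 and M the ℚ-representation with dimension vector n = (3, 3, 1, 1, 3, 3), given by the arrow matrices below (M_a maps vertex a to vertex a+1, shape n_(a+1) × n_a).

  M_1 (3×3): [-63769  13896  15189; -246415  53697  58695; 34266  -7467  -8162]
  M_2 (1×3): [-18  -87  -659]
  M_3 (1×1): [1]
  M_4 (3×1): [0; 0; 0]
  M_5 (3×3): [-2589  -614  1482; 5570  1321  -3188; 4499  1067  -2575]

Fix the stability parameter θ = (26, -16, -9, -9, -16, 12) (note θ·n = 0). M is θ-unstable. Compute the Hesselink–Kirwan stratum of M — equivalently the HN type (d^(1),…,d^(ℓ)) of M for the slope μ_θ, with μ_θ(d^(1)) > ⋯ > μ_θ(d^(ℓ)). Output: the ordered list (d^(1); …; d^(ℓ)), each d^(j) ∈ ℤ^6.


Barcode: M ≅ I[1,2]^2, I[1,4], I[5,6]^3. HN layers by μ_θ (4 steps, strictly decreasing):
  μ^(1)=12; μ^(2)=5; μ^(3)=-2; μ^(4)=-16

((0, 0, 0, 0, 0, 3); (2, 2, 0, 0, 0, 0); (1, 1, 1, 1, 0, 0); (0, 0, 0, 0, 3, 0))


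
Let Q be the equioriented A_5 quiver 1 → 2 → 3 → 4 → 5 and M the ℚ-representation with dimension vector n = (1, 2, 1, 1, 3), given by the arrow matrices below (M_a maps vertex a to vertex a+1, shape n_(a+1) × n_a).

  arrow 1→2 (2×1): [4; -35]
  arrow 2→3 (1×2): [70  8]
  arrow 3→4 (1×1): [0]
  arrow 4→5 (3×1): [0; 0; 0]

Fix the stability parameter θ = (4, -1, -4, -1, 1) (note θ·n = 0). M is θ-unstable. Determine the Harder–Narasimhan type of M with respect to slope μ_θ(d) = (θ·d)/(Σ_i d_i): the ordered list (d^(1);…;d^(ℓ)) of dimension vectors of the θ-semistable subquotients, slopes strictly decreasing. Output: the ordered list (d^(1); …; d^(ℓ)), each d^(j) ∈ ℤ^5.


Interval decomposition of M: I[1,2], I[2,3], I[4,4], I[5,5]^3.
HN type (ℓ=4): μ^(1)=3/2; μ^(2)=1; μ^(3)=-1; μ^(4)=-5/2

((1, 1, 0, 0, 0); (0, 0, 0, 0, 3); (0, 0, 0, 1, 0); (0, 1, 1, 0, 0))


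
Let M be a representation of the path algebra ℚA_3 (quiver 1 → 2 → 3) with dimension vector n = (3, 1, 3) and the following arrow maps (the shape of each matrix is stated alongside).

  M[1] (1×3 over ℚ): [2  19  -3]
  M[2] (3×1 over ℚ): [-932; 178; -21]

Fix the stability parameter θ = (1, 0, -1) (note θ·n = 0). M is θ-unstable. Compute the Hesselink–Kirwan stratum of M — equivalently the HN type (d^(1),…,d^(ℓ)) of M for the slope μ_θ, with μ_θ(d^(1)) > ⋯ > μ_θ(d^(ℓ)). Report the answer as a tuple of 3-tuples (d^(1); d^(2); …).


Via rank(M_{q-1}∘⋯∘M_p): M ≅ I[1,1]^2, I[1,3], I[3,3]^2.
μ_θ-semistable layers: μ^(1)=1; μ^(2)=0; μ^(3)=-1

((2, 0, 0); (1, 1, 1); (0, 0, 2))


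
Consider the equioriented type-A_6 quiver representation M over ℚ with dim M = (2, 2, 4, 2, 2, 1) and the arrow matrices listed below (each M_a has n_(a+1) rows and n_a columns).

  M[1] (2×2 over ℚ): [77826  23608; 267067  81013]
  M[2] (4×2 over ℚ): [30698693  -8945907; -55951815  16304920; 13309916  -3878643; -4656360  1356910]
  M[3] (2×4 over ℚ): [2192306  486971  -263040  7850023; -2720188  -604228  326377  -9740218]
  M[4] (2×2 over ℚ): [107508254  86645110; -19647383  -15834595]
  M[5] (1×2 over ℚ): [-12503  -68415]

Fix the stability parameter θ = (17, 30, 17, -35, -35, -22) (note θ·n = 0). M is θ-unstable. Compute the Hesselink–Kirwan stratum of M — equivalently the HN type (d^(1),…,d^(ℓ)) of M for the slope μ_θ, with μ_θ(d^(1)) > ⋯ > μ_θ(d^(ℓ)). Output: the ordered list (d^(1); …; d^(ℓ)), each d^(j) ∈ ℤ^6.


Barcode: M ≅ I[1,4], I[1,6], I[3,3]^2, I[5,5]. HN layers by μ_θ (4 steps, strictly decreasing):
  μ^(1)=17; μ^(2)=29/4; μ^(3)=-14/3; μ^(4)=-35

((0, 0, 2, 0, 0, 0); (1, 1, 1, 1, 0, 0); (1, 1, 1, 1, 1, 1); (0, 0, 0, 0, 1, 0))


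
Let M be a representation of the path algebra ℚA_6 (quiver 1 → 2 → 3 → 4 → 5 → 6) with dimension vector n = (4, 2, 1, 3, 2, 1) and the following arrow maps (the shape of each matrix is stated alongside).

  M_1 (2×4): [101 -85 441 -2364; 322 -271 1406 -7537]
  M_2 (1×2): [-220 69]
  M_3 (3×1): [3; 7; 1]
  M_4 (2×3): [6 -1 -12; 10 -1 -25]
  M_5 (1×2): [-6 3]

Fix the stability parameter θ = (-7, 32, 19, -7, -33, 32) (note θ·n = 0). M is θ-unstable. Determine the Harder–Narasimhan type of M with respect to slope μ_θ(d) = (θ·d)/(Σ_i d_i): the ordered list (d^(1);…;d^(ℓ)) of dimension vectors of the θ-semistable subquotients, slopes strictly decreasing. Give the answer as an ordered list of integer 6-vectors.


Barcode: M ≅ I[1,1]^2, I[1,2], I[1,5], I[4,4], I[4,6]. HN layers by μ_θ (4 steps, strictly decreasing):
  μ^(1)=32; μ^(2)=11/4; μ^(3)=-7; μ^(4)=-20

((0, 1, 0, 0, 0, 1); (0, 1, 1, 1, 1, 0); (4, 0, 0, 1, 0, 0); (0, 0, 0, 1, 1, 0))


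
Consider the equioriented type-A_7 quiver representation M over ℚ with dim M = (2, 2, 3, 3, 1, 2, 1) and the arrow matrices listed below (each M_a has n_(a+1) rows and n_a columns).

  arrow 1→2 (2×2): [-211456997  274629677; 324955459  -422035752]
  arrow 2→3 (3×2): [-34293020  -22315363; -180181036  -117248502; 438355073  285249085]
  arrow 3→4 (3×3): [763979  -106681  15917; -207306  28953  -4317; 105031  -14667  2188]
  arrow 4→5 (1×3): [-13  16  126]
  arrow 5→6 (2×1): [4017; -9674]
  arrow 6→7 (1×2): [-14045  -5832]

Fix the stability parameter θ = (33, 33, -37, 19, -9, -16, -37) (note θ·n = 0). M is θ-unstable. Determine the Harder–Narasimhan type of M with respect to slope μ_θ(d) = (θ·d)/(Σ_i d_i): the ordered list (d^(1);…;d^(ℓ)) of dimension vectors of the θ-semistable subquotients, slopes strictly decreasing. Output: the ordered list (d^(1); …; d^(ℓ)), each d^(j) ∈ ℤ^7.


Barcode: M ≅ I[1,4], I[1,7], I[3,4], I[6,6]. HN layers by μ_θ (5 steps, strictly decreasing):
  μ^(1)=19; μ^(2)=29/3; μ^(3)=-2; μ^(4)=-16; μ^(5)=-37

((0, 0, 0, 2, 0, 0, 0); (1, 1, 1, 0, 0, 0, 0); (1, 1, 1, 1, 1, 1, 1); (0, 0, 0, 0, 0, 1, 0); (0, 0, 1, 0, 0, 0, 0))


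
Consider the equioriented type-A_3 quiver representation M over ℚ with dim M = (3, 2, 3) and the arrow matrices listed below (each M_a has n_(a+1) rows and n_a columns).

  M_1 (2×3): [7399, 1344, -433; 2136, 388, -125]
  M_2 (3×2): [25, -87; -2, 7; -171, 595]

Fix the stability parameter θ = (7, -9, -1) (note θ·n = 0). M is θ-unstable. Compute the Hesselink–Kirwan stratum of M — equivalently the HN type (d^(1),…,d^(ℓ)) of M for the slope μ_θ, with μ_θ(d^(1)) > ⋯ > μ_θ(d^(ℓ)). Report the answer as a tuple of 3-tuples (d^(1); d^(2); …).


Interval decomposition of M: I[1,1], I[1,3]^2, I[3,3].
HN type (ℓ=2): μ^(1)=7; μ^(2)=-1

((1, 0, 0); (2, 2, 3))


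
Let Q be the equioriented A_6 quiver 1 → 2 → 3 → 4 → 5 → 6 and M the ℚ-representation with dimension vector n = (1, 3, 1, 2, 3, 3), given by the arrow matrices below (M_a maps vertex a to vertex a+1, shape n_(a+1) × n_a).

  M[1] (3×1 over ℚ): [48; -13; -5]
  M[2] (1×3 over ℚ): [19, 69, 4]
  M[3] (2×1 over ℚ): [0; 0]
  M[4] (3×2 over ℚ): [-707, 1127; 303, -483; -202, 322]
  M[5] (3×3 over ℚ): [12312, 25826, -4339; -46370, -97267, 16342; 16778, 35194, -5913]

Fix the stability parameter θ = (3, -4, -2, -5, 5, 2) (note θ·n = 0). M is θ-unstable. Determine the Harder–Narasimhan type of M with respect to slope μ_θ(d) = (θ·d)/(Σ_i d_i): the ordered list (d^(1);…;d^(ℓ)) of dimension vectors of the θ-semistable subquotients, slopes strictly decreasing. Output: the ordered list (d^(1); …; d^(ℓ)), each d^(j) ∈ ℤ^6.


Interval decomposition of M: I[1,3], I[2,2]^2, I[4,4], I[4,6], I[5,6]^2.
HN type (ℓ=4): μ^(1)=7/2; μ^(2)=-1; μ^(3)=-4; μ^(4)=-5

((0, 0, 0, 0, 3, 3); (1, 1, 1, 0, 0, 0); (0, 2, 0, 0, 0, 0); (0, 0, 0, 2, 0, 0))


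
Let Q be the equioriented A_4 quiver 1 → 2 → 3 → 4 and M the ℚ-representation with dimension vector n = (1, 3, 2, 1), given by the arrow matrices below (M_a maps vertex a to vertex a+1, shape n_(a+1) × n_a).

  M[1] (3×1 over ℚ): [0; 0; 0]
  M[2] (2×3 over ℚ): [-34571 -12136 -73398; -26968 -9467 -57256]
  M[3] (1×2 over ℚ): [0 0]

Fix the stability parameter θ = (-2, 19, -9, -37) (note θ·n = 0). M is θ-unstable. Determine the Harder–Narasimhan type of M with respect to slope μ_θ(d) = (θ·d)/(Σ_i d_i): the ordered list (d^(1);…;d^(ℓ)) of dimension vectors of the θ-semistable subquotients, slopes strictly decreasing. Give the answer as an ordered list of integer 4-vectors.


Barcode: M ≅ I[1,1], I[2,2], I[2,3]^2, I[4,4]. HN layers by μ_θ (4 steps, strictly decreasing):
  μ^(1)=19; μ^(2)=5; μ^(3)=-2; μ^(4)=-37

((0, 1, 0, 0); (0, 2, 2, 0); (1, 0, 0, 0); (0, 0, 0, 1))


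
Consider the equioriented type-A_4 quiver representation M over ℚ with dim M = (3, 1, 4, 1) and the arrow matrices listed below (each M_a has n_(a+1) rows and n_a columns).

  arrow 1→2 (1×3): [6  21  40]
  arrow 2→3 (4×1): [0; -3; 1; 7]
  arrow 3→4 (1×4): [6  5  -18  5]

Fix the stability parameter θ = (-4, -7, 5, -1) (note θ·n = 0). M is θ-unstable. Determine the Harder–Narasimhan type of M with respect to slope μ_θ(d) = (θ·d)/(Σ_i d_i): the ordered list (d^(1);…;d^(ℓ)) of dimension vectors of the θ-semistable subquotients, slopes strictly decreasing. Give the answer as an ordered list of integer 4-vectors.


Interval decomposition of M: I[1,1]^2, I[1,4], I[3,3]^3.
HN type (ℓ=4): μ^(1)=5; μ^(2)=2; μ^(3)=-4; μ^(4)=-11/2

((0, 0, 3, 0); (0, 0, 1, 1); (2, 0, 0, 0); (1, 1, 0, 0))


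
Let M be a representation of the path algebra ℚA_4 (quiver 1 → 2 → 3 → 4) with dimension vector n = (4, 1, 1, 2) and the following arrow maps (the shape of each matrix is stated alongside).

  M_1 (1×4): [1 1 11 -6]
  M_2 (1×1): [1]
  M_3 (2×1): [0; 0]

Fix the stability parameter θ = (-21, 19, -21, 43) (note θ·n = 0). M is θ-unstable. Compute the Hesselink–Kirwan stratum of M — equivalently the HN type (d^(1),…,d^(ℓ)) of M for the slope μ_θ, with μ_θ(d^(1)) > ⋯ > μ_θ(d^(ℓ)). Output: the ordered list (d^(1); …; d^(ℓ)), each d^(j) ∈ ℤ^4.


Interval decomposition of M: I[1,1]^3, I[1,3], I[4,4]^2.
HN type (ℓ=3): μ^(1)=43; μ^(2)=-1; μ^(3)=-21

((0, 0, 0, 2); (0, 1, 1, 0); (4, 0, 0, 0))


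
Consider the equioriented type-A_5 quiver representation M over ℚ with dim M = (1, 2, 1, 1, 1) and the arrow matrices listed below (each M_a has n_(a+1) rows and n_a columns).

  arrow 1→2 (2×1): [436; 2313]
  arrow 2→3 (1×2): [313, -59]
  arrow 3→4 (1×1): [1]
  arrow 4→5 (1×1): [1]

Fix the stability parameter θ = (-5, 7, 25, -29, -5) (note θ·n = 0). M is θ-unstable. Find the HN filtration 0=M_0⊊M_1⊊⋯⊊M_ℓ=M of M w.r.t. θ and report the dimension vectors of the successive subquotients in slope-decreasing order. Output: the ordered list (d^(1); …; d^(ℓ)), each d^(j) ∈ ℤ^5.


Via rank(M_{q-1}∘⋯∘M_p): M ≅ I[1,5], I[2,2].
μ_θ-semistable layers: μ^(1)=7; μ^(2)=-1/2; μ^(3)=-5

((0, 1, 0, 0, 0); (0, 1, 1, 1, 1); (1, 0, 0, 0, 0))


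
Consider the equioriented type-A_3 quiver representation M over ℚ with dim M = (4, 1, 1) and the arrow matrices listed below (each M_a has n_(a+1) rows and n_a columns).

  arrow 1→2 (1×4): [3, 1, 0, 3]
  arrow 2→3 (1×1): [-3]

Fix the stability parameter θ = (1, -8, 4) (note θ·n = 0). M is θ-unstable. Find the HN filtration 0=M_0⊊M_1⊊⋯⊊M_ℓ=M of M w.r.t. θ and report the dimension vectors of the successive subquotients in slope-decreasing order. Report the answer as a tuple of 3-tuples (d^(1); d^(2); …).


Via rank(M_{q-1}∘⋯∘M_p): M ≅ I[1,1]^3, I[1,3].
μ_θ-semistable layers: μ^(1)=4; μ^(2)=1; μ^(3)=-7/2

((0, 0, 1); (3, 0, 0); (1, 1, 0))


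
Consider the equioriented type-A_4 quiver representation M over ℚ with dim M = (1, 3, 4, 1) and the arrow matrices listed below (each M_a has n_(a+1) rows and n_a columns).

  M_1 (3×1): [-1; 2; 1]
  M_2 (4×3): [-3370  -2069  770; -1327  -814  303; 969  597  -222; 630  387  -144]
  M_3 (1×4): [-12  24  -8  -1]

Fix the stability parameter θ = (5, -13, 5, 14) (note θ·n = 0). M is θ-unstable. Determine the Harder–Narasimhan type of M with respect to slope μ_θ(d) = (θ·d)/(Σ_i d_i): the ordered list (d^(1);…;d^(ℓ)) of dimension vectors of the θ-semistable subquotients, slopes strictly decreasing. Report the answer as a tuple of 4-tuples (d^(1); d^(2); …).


Interval decomposition of M: I[1,3], I[2,3], I[2,4], I[3,3].
HN type (ℓ=4): μ^(1)=14; μ^(2)=5; μ^(3)=-4; μ^(4)=-13

((0, 0, 0, 1); (0, 0, 4, 0); (1, 1, 0, 0); (0, 2, 0, 0))


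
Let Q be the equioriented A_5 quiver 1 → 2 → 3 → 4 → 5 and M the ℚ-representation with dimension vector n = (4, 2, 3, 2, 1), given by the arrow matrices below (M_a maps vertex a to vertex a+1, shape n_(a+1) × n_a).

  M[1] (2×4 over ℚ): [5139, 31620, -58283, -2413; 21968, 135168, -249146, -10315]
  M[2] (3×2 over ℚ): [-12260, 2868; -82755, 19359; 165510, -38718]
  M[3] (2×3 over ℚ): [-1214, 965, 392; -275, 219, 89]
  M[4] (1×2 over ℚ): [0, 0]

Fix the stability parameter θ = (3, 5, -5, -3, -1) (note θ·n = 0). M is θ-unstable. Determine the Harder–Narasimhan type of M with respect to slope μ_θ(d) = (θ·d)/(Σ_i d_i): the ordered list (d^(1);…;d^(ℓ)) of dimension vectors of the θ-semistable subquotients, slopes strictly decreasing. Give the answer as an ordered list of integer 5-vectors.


Barcode: M ≅ I[1,1]^2, I[1,2], I[1,4], I[3,3], I[3,4], I[5,5]. HN layers by μ_θ (6 steps, strictly decreasing):
  μ^(1)=5; μ^(2)=3; μ^(3)=0; μ^(4)=-1; μ^(5)=-3; μ^(6)=-5

((0, 1, 0, 0, 0); (3, 0, 0, 0, 0); (1, 1, 1, 1, 0); (0, 0, 0, 0, 1); (0, 0, 0, 1, 0); (0, 0, 2, 0, 0))


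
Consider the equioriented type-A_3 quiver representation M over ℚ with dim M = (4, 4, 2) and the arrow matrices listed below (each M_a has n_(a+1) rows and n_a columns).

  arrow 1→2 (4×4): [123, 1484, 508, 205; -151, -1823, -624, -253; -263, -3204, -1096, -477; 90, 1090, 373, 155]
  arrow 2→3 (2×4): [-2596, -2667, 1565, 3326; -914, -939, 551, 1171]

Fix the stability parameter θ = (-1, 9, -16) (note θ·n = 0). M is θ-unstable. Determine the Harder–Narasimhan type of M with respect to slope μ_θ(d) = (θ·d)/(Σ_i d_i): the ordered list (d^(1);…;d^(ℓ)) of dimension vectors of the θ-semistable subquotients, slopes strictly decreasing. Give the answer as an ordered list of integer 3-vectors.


Via rank(M_{q-1}∘⋯∘M_p): M ≅ I[1,1], I[1,2], I[1,3]^2, I[2,2].
μ_θ-semistable layers: μ^(1)=9; μ^(2)=-1; μ^(3)=-8/3

((0, 2, 0); (2, 0, 0); (2, 2, 2))


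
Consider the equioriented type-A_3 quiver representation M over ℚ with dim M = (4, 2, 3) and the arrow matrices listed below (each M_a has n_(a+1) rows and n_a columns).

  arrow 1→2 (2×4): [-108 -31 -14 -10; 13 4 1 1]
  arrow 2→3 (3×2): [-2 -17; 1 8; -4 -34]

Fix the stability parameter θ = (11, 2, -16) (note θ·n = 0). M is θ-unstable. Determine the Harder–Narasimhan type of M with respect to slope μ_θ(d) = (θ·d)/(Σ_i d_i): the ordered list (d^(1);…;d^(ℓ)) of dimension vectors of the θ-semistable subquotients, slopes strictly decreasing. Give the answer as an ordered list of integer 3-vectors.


Interval decomposition of M: I[1,1]^2, I[1,3]^2, I[3,3].
HN type (ℓ=3): μ^(1)=11; μ^(2)=-1; μ^(3)=-16

((2, 0, 0); (2, 2, 2); (0, 0, 1))


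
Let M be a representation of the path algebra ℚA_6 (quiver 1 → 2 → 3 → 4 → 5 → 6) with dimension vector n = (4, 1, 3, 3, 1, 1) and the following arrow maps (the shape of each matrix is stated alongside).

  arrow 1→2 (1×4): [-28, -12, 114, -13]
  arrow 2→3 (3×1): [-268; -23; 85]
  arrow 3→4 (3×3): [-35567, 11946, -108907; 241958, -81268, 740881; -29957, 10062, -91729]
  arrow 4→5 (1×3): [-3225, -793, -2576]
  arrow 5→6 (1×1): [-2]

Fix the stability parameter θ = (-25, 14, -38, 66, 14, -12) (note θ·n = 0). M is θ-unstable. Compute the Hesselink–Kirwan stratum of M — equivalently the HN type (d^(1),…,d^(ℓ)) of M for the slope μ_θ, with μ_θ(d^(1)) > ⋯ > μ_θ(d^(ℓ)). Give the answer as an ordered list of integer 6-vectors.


Via rank(M_{q-1}∘⋯∘M_p): M ≅ I[1,1]^3, I[1,4], I[3,3], I[3,6], I[4,4].
μ_θ-semistable layers: μ^(1)=66; μ^(2)=68/3; μ^(3)=-12; μ^(4)=-25; μ^(5)=-38

((0, 0, 0, 2, 0, 0); (0, 0, 0, 1, 1, 1); (0, 1, 1, 0, 0, 0); (4, 0, 0, 0, 0, 0); (0, 0, 2, 0, 0, 0))


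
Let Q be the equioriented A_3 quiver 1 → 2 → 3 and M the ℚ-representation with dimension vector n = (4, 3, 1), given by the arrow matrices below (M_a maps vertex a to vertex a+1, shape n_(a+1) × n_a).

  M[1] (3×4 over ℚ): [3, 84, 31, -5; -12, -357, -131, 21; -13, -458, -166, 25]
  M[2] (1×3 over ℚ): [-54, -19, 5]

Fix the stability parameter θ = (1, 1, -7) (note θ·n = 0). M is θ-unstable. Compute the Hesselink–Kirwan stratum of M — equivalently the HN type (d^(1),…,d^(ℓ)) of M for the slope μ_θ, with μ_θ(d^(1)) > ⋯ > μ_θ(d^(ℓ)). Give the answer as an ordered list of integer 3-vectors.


Barcode: M ≅ I[1,1], I[1,2]^2, I[1,3]. HN layers by μ_θ (2 steps, strictly decreasing):
  μ^(1)=1; μ^(2)=-5/3

((3, 2, 0); (1, 1, 1))


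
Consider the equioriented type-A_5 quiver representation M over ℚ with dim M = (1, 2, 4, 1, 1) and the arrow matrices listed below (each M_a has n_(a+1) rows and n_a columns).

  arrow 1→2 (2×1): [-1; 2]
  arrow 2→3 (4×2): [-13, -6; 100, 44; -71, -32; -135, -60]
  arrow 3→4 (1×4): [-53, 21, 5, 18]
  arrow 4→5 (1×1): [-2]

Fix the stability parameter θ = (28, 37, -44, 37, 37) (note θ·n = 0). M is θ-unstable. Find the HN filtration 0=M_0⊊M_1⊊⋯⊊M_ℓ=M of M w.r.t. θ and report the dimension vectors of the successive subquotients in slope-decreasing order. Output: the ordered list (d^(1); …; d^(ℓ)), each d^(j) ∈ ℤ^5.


Via rank(M_{q-1}∘⋯∘M_p): M ≅ I[1,3], I[2,5], I[3,3]^2.
μ_θ-semistable layers: μ^(1)=37; μ^(2)=7; μ^(3)=-7/2; μ^(4)=-44

((0, 0, 0, 1, 1); (1, 1, 1, 0, 0); (0, 1, 1, 0, 0); (0, 0, 2, 0, 0))


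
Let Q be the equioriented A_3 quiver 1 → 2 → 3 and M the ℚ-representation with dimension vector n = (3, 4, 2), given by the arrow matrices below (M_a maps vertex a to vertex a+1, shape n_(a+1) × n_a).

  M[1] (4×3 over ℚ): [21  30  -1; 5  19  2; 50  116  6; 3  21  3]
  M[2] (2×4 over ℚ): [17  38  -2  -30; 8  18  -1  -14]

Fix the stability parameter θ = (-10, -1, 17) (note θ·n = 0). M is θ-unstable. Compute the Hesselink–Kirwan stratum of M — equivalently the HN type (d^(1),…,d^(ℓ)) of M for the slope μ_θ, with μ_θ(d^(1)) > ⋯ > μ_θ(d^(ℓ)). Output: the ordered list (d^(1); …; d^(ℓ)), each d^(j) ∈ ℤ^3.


Interval decomposition of M: I[1,2], I[1,3]^2, I[2,2].
HN type (ℓ=3): μ^(1)=17; μ^(2)=-1; μ^(3)=-10

((0, 0, 2); (0, 4, 0); (3, 0, 0))


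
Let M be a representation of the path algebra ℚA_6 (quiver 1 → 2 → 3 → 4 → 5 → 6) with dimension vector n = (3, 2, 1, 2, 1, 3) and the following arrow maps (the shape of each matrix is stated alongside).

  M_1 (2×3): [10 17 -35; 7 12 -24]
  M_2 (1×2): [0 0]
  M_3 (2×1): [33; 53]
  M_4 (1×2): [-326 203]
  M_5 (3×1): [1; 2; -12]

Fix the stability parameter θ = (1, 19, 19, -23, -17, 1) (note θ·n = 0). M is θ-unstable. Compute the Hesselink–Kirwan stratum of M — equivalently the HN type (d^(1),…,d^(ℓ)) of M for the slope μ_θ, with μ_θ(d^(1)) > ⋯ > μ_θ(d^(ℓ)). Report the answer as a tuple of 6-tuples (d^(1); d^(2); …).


Via rank(M_{q-1}∘⋯∘M_p): M ≅ I[1,1], I[1,2]^2, I[3,6], I[4,4], I[6,6]^2.
μ_θ-semistable layers: μ^(1)=19; μ^(2)=1; μ^(3)=-7; μ^(4)=-23

((0, 2, 0, 0, 0, 0); (3, 0, 0, 0, 0, 3); (0, 0, 1, 1, 1, 0); (0, 0, 0, 1, 0, 0))


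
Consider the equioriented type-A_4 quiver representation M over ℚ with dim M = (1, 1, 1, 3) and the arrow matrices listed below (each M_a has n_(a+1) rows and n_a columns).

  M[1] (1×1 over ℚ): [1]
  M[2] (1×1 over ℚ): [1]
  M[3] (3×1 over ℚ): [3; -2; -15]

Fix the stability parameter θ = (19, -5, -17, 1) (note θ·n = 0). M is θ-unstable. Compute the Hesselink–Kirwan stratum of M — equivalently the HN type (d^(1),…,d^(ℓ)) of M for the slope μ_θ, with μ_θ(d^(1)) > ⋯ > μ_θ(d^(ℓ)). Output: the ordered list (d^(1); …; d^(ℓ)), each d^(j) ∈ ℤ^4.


Interval decomposition of M: I[1,4], I[4,4]^2.
HN type (ℓ=2): μ^(1)=1; μ^(2)=-1

((0, 0, 0, 3); (1, 1, 1, 0))


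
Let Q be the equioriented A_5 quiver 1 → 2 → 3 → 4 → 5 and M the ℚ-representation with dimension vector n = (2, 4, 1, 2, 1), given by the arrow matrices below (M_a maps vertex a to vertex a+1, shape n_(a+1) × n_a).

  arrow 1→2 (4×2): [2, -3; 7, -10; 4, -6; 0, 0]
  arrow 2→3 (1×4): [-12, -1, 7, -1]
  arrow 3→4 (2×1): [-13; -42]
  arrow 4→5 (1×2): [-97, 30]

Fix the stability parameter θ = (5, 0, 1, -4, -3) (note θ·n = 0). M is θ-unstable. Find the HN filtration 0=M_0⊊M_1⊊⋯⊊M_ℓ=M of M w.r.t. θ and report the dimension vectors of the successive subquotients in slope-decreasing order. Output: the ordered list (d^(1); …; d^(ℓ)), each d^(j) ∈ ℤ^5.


Via rank(M_{q-1}∘⋯∘M_p): M ≅ I[1,2], I[1,5], I[2,2]^2, I[4,4].
μ_θ-semistable layers: μ^(1)=5/2; μ^(2)=0; μ^(3)=-1/5; μ^(4)=-4

((1, 1, 0, 0, 0); (0, 2, 0, 0, 0); (1, 1, 1, 1, 1); (0, 0, 0, 1, 0))


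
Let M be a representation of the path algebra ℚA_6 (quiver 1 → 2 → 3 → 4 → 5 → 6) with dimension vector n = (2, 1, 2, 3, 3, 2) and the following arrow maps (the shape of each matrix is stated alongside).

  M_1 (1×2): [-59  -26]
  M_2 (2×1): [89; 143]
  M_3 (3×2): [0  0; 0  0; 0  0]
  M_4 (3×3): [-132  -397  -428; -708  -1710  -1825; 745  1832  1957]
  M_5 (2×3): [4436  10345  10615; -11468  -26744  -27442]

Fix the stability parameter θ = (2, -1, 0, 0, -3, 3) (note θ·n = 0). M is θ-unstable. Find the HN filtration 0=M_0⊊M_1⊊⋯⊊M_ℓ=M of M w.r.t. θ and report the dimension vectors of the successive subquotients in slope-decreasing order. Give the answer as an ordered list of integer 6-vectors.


Interval decomposition of M: I[1,1], I[1,3], I[3,3], I[4,5], I[4,6]^2.
HN type (ℓ=5): μ^(1)=3; μ^(2)=2; μ^(3)=1/3; μ^(4)=0; μ^(5)=-3/2

((0, 0, 0, 0, 0, 2); (1, 0, 0, 0, 0, 0); (1, 1, 1, 0, 0, 0); (0, 0, 1, 0, 0, 0); (0, 0, 0, 3, 3, 0))


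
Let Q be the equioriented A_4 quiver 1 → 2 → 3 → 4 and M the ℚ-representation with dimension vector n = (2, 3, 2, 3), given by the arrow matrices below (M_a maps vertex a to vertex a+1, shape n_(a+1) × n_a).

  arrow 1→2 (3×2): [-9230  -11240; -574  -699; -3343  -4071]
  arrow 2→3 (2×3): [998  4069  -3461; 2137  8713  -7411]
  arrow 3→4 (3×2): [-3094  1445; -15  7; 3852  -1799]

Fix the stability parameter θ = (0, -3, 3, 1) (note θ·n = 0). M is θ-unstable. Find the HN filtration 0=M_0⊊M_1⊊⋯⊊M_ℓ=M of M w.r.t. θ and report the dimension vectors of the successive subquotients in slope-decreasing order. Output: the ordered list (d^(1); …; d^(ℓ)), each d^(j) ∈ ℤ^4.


Via rank(M_{q-1}∘⋯∘M_p): M ≅ I[1,4]^2, I[2,2], I[4,4].
μ_θ-semistable layers: μ^(1)=2; μ^(2)=1; μ^(3)=-3/2; μ^(4)=-3

((0, 0, 2, 2); (0, 0, 0, 1); (2, 2, 0, 0); (0, 1, 0, 0))


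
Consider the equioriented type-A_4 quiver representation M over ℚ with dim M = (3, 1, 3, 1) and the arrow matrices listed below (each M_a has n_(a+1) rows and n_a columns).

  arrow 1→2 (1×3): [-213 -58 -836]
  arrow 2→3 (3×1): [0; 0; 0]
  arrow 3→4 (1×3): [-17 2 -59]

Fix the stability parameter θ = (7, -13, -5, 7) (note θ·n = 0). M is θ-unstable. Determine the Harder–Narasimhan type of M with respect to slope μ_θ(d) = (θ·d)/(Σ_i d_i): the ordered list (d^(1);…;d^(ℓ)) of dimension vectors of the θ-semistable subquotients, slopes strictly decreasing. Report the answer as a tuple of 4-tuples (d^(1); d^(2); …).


Via rank(M_{q-1}∘⋯∘M_p): M ≅ I[1,1]^2, I[1,2], I[3,3]^2, I[3,4].
μ_θ-semistable layers: μ^(1)=7; μ^(2)=-3; μ^(3)=-5

((2, 0, 0, 1); (1, 1, 0, 0); (0, 0, 3, 0))


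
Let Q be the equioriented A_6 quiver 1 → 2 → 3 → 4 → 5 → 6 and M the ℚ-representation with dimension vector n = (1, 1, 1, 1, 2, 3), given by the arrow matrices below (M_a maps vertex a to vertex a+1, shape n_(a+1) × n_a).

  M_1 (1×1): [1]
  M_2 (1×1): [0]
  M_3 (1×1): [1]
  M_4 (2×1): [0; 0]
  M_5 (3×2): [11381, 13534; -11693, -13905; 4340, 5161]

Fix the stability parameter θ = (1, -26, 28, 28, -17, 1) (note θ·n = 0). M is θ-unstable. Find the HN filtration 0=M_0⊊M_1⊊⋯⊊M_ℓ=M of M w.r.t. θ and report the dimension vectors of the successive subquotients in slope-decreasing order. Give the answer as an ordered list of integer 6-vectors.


Interval decomposition of M: I[1,2], I[3,4], I[5,6]^2, I[6,6].
HN type (ℓ=4): μ^(1)=28; μ^(2)=1; μ^(3)=-25/2; μ^(4)=-17

((0, 0, 1, 1, 0, 0); (0, 0, 0, 0, 0, 3); (1, 1, 0, 0, 0, 0); (0, 0, 0, 0, 2, 0))


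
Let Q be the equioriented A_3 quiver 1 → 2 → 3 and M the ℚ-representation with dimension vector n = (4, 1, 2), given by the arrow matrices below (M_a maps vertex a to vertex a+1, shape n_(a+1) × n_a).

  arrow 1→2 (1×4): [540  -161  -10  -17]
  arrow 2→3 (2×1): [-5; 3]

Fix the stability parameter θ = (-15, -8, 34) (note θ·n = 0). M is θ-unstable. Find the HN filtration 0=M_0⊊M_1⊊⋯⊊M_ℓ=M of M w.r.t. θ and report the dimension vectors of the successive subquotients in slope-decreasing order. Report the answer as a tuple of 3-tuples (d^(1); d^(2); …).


Interval decomposition of M: I[1,1]^3, I[1,3], I[3,3].
HN type (ℓ=3): μ^(1)=34; μ^(2)=-8; μ^(3)=-15

((0, 0, 2); (0, 1, 0); (4, 0, 0))


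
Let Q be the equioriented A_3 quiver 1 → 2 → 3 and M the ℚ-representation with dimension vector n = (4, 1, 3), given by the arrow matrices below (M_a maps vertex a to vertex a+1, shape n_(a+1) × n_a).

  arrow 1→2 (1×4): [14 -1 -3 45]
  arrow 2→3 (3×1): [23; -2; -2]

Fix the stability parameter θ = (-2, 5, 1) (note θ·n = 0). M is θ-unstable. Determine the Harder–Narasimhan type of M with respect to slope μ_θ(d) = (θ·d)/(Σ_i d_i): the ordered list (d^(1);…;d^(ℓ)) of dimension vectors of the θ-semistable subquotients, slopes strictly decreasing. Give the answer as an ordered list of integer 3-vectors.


Interval decomposition of M: I[1,1]^3, I[1,3], I[3,3]^2.
HN type (ℓ=3): μ^(1)=3; μ^(2)=1; μ^(3)=-2

((0, 1, 1); (0, 0, 2); (4, 0, 0))
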